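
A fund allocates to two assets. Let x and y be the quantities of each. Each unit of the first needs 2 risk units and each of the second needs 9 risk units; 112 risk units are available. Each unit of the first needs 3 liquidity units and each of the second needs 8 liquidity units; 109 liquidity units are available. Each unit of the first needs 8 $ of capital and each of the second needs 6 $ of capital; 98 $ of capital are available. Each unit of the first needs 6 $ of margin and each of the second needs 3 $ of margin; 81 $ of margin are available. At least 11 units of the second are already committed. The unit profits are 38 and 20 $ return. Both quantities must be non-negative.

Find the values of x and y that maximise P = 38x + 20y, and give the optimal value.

The binding constraints are 8x + 6y = 98 and y = 11.
Solving simultaneously gives x = 4, y = 11.

x = 4, y = 11, maximum P = 372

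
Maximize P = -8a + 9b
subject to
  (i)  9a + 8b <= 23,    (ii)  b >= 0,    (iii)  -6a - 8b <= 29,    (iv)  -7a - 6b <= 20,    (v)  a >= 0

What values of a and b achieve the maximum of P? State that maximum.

a = 0, b = 23/8, maximum P = 207/8

Feasible corners and P = -8a + 9b:
  (23/9, 0) → P = -184/9
  (0, 23/8) → P = 207/8
  (0, 0) → P = 0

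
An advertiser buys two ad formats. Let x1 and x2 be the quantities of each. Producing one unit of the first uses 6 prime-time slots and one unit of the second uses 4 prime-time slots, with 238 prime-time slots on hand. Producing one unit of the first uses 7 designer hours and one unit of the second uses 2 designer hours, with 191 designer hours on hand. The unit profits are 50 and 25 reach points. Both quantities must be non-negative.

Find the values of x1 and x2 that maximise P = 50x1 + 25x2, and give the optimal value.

x1 = 18, x2 = 65/2, maximum P = 3425/2

Corner points and P = 50x1 + 25x2:
  (0, 0) → P = 0
  (0, 119/2) → P = 2975/2
  (191/7, 0) → P = 9550/7
  (18, 65/2) → P = 3425/2

The binding constraints are 6x1 + 4x2 = 238 and 7x1 + 2x2 = 191.
Solving simultaneously gives x1 = 18, x2 = 65/2.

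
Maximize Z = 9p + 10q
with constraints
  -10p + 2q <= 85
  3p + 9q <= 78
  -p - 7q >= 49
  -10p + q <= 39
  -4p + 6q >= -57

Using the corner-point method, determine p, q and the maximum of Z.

Vertices and Z = 9p + 10q:
  (-322/71, -451/71) → Z = -7408/71
  (105/34, -253/34) → Z = -1585/34
  (-291/56, -363/28) → Z = -9879/56

At the optimal vertex, -p - 7q = 49 and -4p + 6q = -57.
Solving simultaneously gives p = 105/34, q = -253/34.

p = 105/34, q = -253/34, maximum Z = -1585/34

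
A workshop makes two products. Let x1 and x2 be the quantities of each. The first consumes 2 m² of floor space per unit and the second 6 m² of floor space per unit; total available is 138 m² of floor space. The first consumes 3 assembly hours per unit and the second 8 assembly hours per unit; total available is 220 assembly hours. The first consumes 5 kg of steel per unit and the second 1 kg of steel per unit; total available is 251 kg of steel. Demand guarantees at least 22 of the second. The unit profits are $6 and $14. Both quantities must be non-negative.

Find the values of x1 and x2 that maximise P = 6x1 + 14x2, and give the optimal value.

Feasible corners and P = 6x1 + 14x2:
  (0, 23) → P = 322
  (0, 22) → P = 308
  (3, 22) → P = 326

x1 = 3, x2 = 22, maximum P = 326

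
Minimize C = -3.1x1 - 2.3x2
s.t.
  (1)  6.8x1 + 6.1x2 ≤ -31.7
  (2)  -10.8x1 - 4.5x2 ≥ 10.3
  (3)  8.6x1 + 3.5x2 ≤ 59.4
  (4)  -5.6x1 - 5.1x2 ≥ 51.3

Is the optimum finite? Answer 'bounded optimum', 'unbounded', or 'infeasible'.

bounded optimum

Vertices and C = -3.1x1 - 2.3x2:
  (6067/18, -7301/9) → C = 147769/180
  (1486/249, -12409/747) → C = 147209/7470
The feasible region has finitely many vertices and no improving ray; the minimum is 147209/7470 at (1486/249, -12409/747).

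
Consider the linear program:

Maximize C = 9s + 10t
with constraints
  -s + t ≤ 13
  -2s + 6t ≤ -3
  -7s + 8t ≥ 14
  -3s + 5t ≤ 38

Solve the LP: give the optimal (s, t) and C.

s = -54/13, t = -49/26, maximum C = -731/13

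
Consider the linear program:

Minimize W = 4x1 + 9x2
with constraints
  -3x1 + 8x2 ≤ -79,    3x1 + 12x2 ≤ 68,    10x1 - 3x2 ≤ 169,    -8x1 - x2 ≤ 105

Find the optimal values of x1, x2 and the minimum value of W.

x1 = -73/17, x2 = -1201/17, minimum W = -653

Extreme points and W = 4x1 + 9x2:
  (1115/71, -283/71) → W = 1913/71
  (-761/67, -947/67) → W = -11567/67
  (-73/17, -1201/17) → W = -653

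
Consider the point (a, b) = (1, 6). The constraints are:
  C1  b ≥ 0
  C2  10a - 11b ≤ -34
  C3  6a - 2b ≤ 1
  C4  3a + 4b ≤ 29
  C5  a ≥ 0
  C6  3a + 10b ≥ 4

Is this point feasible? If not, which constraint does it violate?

feasible

C1: 6 ≥ 0 ✓
C2: -56 ≤ -34 ✓
C3: -6 ≤ 1 ✓
C4: 27 ≤ 29 ✓
C5: 1 ≥ 0 ✓
C6: 63 ≥ 4 ✓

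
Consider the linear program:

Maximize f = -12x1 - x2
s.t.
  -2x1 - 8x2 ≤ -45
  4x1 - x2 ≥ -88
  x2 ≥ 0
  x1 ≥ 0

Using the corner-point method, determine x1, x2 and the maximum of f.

x1 = 0, x2 = 45/8, maximum f = -45/8

Vertices and f = -12x1 - x2:
  (45/2, 0) → f = -270
  (0, 45/8) → f = -45/8
  (0, 88) → f = -88
The feasible region is unbounded (it extends along (1, 4), (1, 0)), but f strictly decreases along every unbounded feasible direction, so there is no improving ray and the maximum is attained at a vertex.

The binding constraints are -2x1 - 8x2 = -45 and x1 = 0.
Solving simultaneously gives x1 = 0, x2 = 45/8.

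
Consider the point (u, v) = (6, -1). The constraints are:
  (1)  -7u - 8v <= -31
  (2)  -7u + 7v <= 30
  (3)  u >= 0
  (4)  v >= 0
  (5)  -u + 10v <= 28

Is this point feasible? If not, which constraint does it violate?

Constraint (4): v = -1, which is not ≥ 0. All other constraints are satisfied.

not feasible — violates (4)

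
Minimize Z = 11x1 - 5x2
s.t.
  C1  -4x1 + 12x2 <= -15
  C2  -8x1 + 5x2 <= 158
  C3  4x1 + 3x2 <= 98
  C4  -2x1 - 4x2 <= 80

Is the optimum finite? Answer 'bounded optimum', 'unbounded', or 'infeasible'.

Vertices and Z = 11x1 - 5x2:
  (407/20, 83/15) → Z = 11771/60
  (-45/2, -35/4) → Z = -815/4
  (316/5, -258/5) → Z = 4766/5
The feasible region has finitely many vertices and no improving ray; the minimum is -815/4 at (-45/2, -35/4).

bounded optimum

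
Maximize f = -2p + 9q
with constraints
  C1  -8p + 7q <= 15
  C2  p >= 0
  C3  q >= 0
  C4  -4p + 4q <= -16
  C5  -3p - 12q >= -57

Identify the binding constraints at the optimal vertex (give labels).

Extreme points and f = -2p + 9q:
  (4, 0) → f = -8
  (19, 0) → f = -38
  (7, 3) → f = 13

The maximum is at (7, 3). Substituting into each constraint, equality holds for C4 and C5; the remaining constraints have slack.

C4 and C5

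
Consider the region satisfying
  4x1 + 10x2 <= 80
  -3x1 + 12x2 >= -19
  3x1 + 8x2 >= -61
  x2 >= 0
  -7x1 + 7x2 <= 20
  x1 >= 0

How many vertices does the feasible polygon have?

The feasible vertices (each the meet of two boundaries and inside every other half-plane) are:
  (575/39, 82/39)
  (180/49, 320/49)
  (19/3, 0)
  (0, 0)
  (0, 20/7)

5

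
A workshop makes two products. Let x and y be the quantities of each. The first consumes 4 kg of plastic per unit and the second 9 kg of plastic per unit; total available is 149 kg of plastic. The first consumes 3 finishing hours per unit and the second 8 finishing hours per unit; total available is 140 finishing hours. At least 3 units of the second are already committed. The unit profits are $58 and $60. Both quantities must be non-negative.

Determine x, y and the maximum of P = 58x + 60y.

Extreme points and P = 58x + 60y:
  (0, 149/9) → P = 2980/3
  (0, 3) → P = 180
  (61/2, 3) → P = 1949

The optimum lies where 4x + 9y = 149 and y = 3.
Solving simultaneously gives x = 61/2, y = 3.

x = 61/2, y = 3, maximum P = 1949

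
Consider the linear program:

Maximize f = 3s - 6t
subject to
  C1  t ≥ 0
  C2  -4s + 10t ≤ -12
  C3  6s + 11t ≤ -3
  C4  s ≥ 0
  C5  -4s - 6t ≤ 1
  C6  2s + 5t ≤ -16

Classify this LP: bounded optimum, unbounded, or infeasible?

infeasible

The boundaries 6s + 11t = -3 and 2s + 5t = -16 meet at (161/8, -45/4), but that point violates t ≥ 0. Every candidate vertex is excluded by some other constraint, so the feasible region is empty.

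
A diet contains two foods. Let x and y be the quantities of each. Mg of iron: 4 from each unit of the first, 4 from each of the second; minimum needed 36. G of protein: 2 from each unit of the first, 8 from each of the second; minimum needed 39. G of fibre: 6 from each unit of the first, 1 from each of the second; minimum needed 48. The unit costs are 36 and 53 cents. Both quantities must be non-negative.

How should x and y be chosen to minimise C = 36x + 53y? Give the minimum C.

Extreme points and C = 36x + 53y:
  (0, 48) → C = 2544
  (39/2, 0) → C = 702
  (15/2, 3) → C = 429
The feasible region is unbounded (it extends along (0, 1), (1, 0)), but C strictly increases along every unbounded feasible direction, so there is no improving ray and the minimum is attained at a vertex.

x = 15/2, y = 3, minimum C = 429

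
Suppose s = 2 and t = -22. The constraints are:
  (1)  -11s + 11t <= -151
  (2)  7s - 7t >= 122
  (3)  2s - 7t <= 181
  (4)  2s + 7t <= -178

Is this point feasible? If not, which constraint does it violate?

Constraint (4): 2s + 7t = -150, which is not ≤ -178. All other constraints are satisfied.

not feasible — violates (4)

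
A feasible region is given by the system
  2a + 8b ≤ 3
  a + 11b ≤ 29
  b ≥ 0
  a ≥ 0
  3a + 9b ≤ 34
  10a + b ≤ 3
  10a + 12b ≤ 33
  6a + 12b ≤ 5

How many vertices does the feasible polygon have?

5

Of the 28 pairwise boundary intersections, those satisfying every inequality are:
  (0, 3/8)
  (1/6, 1/3)
  (0, 0)
  (3/10, 0)
  (31/114, 16/57)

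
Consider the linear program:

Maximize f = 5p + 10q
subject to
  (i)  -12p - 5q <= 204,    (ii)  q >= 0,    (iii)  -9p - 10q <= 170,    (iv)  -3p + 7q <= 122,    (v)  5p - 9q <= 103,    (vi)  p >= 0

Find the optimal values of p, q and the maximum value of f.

p = 1819/8, q = 919/8, maximum f = 18285/8

Feasible corners and f = 5p + 10q:
  (103/5, 0) → f = 103
  (0, 0) → f = 0
  (1819/8, 919/8) → f = 18285/8
  (0, 122/7) → f = 1220/7

The optimum lies where -3p + 7q = 122 and 5p - 9q = 103.
Solving simultaneously gives p = 1819/8, q = 919/8.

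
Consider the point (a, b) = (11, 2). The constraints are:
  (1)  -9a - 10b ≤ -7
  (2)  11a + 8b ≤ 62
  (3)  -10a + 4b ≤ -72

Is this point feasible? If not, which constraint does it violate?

not feasible — violates (2)

Constraint (2): 11a + 8b = 137, which is not ≤ 62. All other constraints are satisfied.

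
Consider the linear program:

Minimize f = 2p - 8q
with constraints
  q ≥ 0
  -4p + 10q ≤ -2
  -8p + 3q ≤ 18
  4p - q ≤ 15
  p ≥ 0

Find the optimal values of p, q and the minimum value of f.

Feasible corners and f = 2p - 8q:
  (1/2, 0) → f = 1
  (15/4, 0) → f = 15/2
  (37/9, 13/9) → f = -10/3

p = 37/9, q = 13/9, minimum f = -10/3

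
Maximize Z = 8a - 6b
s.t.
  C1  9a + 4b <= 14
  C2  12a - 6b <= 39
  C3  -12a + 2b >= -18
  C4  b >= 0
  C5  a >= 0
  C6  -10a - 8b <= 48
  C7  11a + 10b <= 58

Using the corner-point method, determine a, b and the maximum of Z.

a = 3/2, b = 0, maximum Z = 12

At the optimal vertex, -12a + 2b = -18 and b = 0.
Solving simultaneously gives a = 3/2, b = 0.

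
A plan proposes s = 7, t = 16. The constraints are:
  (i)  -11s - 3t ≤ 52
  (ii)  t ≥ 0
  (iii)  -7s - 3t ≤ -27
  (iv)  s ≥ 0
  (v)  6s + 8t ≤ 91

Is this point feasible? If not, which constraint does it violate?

not feasible — violates (v)

Constraint (v): 6s + 8t = 170, which is not ≤ 91. All other constraints are satisfied.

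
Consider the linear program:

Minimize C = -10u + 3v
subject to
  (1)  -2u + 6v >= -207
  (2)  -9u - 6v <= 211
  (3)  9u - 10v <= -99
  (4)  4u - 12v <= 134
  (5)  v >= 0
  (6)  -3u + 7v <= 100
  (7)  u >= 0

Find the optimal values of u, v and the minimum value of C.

Extreme points and C = -10u + 3v:
  (307/33, 201/11) → C = -1261/33
  (0, 99/10) → C = 297/10
  (0, 100/7) → C = 300/7

The optimum lies where 9u - 10v = -99 and -3u + 7v = 100.
Solving simultaneously gives u = 307/33, v = 201/11.

u = 307/33, v = 201/11, minimum C = -1261/33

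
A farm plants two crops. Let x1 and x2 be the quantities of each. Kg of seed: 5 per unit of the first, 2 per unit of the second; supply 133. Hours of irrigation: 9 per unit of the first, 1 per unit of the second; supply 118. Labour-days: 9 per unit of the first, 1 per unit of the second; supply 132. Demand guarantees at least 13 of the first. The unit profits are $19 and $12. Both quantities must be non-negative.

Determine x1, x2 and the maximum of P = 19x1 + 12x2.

Feasible corners and P = 19x1 + 12x2:
  (118/9, 0) → P = 2242/9
  (13, 0) → P = 247
  (13, 1) → P = 259

The binding constraints are 9x1 + x2 = 118 and x1 = 13.
Solving simultaneously gives x1 = 13, x2 = 1.

x1 = 13, x2 = 1, maximum P = 259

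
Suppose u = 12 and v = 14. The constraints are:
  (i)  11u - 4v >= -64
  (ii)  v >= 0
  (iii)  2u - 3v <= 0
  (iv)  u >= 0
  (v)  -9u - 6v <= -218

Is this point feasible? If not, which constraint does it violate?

not feasible — violates (v)

Constraint (v): -9u - 6v = -192, which is not ≤ -218. All other constraints are satisfied.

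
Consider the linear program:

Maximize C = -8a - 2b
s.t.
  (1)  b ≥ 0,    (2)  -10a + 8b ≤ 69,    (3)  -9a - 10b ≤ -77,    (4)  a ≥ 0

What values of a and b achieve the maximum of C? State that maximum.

Corner points and C = -8a - 2b:
  (77/9, 0) → C = -616/9
  (0, 69/8) → C = -69/4
  (0, 77/10) → C = -77/5
The feasible region is unbounded (it extends along (4, 5), (1, 0)), but C strictly decreases along every unbounded feasible direction, so there is no improving ray and the maximum is attained at a vertex.

a = 0, b = 77/10, maximum C = -77/5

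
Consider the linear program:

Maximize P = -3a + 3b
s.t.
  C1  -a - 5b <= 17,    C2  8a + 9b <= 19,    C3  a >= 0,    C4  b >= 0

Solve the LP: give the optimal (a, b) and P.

Corner points and P = -3a + 3b:
  (0, 19/9) → P = 19/3
  (19/8, 0) → P = -57/8
  (0, 0) → P = 0

a = 0, b = 19/9, maximum P = 19/3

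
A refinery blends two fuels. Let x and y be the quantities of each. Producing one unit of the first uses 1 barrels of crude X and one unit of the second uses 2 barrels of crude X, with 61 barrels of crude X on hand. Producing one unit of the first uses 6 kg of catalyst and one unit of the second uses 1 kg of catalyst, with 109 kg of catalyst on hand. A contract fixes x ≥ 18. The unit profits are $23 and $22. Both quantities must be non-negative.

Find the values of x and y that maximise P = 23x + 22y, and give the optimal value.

Vertices and P = 23x + 22y:
  (109/6, 0) → P = 2507/6
  (18, 0) → P = 414
  (18, 1) → P = 436

The binding constraints are 6x + y = 109 and x = 18.
Solving simultaneously gives x = 18, y = 1.

x = 18, y = 1, maximum P = 436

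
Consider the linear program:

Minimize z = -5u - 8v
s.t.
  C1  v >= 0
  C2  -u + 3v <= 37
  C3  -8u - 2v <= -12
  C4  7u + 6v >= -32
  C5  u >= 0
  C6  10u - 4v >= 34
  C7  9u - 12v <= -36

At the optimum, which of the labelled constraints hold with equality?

C2 and C7

Corner points and z = -5u - 8v:
  (125/13, 202/13) → z = -2241/13
  (112/5, 99/5) → z = -1352/5
  (46/7, 111/14) → z = -674/7

The minimum is at (112/5, 99/5). Substituting into each constraint, equality holds for C2 and C7; the remaining constraints have slack.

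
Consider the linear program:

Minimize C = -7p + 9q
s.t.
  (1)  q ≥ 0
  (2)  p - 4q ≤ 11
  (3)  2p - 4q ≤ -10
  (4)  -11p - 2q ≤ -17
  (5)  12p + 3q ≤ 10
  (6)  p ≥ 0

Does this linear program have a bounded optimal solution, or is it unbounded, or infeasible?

The boundaries 2p - 4q = -10 and -11p - 2q = -17 meet at (1, 3), but that point violates 12p + 3q ≤ 10. Every candidate vertex is excluded by some other constraint, so the feasible region is empty.

infeasible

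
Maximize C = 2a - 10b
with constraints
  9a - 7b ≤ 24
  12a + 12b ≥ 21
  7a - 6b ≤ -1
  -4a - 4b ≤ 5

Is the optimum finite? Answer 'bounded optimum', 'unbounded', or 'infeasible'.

Feasible corners and C = 2a - 10b:
  (151/5, 177/5) → C = -1468/5
  (19/26, 53/52) → C = -227/26
The feasible region has finitely many vertices and no improving ray; the maximum is -227/26 at (19/26, 53/52).

bounded optimum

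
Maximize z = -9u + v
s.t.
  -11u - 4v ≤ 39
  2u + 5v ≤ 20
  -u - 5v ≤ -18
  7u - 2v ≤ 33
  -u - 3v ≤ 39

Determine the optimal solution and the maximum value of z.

u = -275/47, v = 298/47, maximum z = 59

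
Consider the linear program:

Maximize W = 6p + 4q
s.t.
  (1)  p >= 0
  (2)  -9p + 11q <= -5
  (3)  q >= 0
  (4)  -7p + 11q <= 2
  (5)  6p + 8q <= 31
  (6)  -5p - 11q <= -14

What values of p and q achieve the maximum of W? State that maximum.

Corner points and W = 6p + 4q:
  (127/46, 83/46) → W = 547/23
  (19/14, 101/154) → W = 829/77
  (31/6, 0) → W = 31
  (14/5, 0) → W = 84/5

The optimum lies where q = 0 and 6p + 8q = 31.
Solving simultaneously gives p = 31/6, q = 0.

p = 31/6, q = 0, maximum W = 31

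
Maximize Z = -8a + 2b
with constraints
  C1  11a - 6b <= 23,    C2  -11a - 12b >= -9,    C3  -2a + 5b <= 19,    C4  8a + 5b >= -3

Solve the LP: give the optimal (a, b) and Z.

Extreme points and Z = -8a + 2b:
  (5/3, -7/9) → Z = -134/9
  (97/103, -217/103) → Z = -1210/103
  (-81/41, 105/41) → Z = 858/41

a = -81/41, b = 105/41, maximum Z = 858/41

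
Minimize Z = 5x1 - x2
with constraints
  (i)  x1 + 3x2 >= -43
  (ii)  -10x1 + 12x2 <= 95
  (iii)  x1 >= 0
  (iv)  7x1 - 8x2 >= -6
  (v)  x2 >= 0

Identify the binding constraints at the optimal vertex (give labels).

Feasible corners and Z = 5x1 - x2:
  (172, 605/4) → Z = 2835/4
  (0, 3/4) → Z = -3/4
  (0, 0) → Z = 0
The feasible region is unbounded (it extends along (6, 5), (1, 0)), but Z strictly increases along every unbounded feasible direction, so there is no improving ray and the minimum is attained at a vertex.

The minimum is at (0, 3/4). Substituting into each constraint, equality holds for (iii) and (iv); the remaining constraints have slack.

(iii) and (iv)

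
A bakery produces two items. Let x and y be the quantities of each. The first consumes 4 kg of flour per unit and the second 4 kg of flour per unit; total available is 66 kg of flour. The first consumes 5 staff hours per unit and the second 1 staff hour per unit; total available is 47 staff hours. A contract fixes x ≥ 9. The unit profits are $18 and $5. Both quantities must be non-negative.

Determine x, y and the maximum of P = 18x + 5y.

x = 9, y = 2, maximum P = 172

Extreme points and P = 18x + 5y:
  (47/5, 0) → P = 846/5
  (9, 0) → P = 162
  (9, 2) → P = 172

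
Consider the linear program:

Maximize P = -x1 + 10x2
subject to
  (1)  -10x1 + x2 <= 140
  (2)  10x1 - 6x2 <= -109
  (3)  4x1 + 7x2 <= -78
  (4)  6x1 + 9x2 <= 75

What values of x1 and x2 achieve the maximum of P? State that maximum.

Vertices and P = -x1 + 10x2:
  (-731/50, -31/5) → P = -2369/50
  (-529/37, -110/37) → P = -571/37
  (-1231/94, -172/47) → P = -47/2

At the optimal vertex, -10x1 + x2 = 140 and 4x1 + 7x2 = -78.
Solving simultaneously gives x1 = -529/37, x2 = -110/37.

x1 = -529/37, x2 = -110/37, maximum P = -571/37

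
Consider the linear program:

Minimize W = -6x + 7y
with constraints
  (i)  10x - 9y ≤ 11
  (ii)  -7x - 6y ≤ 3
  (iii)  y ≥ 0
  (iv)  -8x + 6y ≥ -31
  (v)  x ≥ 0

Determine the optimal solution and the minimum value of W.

x = 11/10, y = 0, minimum W = -33/5

Feasible corners and W = -6x + 7y:
  (11/10, 0) → W = -33/5
  (71/4, 37/2) → W = 23
  (0, 0) → W = 0
The feasible region is unbounded (it extends along (0, 1), (3, 4)), but W strictly increases along every unbounded feasible direction, so there is no improving ray and the minimum is attained at a vertex.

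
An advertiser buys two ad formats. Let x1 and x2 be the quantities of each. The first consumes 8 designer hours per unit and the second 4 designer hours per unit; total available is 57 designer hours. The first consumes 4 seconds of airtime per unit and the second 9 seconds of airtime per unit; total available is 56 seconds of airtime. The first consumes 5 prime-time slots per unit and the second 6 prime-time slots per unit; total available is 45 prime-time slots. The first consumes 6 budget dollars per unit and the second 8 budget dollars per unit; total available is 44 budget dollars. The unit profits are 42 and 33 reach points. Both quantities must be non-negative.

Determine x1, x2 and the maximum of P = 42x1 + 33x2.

Vertices and P = 42x1 + 33x2:
  (0, 0) → P = 0
  (0, 11/2) → P = 363/2
  (57/8, 0) → P = 1197/4
  (7, 1/4) → P = 1209/4

At the optimal vertex, 8x1 + 4x2 = 57 and 6x1 + 8x2 = 44.
Solving simultaneously gives x1 = 7, x2 = 1/4.

x1 = 7, x2 = 1/4, maximum P = 1209/4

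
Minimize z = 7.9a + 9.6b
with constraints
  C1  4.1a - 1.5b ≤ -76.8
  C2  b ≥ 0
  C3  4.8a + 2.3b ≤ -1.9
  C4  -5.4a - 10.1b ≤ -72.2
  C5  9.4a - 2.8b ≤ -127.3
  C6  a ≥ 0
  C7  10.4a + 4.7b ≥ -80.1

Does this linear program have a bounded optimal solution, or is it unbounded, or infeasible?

The boundaries 4.1a - 1.5b = -76.8 and 4.8a + 2.3b = -1.9 meet at (-17949/1663, 36085/1663), but that point violates a ≥ 0. Every candidate vertex is excluded by some other constraint, so the feasible region is empty.

infeasible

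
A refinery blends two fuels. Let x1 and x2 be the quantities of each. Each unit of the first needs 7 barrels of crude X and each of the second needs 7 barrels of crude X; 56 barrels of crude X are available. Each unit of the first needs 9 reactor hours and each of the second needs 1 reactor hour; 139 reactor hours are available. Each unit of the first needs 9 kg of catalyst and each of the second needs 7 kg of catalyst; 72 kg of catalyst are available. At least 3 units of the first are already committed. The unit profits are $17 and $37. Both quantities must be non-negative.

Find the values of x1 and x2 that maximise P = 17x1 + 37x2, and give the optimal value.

Feasible corners and P = 17x1 + 37x2:
  (8, 0) → P = 136
  (3, 0) → P = 51
  (3, 5) → P = 236

x1 = 3, x2 = 5, maximum P = 236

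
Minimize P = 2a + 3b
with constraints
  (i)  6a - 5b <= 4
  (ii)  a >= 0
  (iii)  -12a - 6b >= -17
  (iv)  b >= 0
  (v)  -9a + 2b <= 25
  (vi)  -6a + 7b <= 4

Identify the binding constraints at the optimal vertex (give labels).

(ii) and (iv)

Feasible corners and P = 2a + 3b:
  (109/96, 9/16) → P = 95/24
  (2/3, 0) → P = 4/3
  (0, 0) → P = 0
  (0, 4/7) → P = 12/7
  (19/24, 5/4) → P = 16/3

The minimum is at (0, 0). Substituting into each constraint, equality holds for (ii) and (iv); the remaining constraints have slack.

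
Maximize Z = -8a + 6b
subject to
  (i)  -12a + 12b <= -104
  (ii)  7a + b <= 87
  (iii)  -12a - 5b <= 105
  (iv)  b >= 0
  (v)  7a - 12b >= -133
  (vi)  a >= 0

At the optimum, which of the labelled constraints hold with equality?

(i) and (iv)

Extreme points and Z = -8a + 6b:
  (287/24, 79/24) → Z = -911/12
  (26/3, 0) → Z = -208/3
  (87/7, 0) → Z = -696/7

The maximum is at (26/3, 0). Substituting into each constraint, equality holds for (i) and (iv); the remaining constraints have slack.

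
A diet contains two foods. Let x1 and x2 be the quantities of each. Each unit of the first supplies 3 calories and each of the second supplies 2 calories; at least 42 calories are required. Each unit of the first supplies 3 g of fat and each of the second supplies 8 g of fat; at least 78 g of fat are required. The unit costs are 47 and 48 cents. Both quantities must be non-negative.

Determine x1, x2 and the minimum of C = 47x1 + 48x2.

x1 = 10, x2 = 6, minimum C = 758

Corner points and C = 47x1 + 48x2:
  (0, 21) → C = 1008
  (26, 0) → C = 1222
  (10, 6) → C = 758
The feasible region is unbounded (it extends along (0, 1), (1, 0)), but C strictly increases along every unbounded feasible direction, so there is no improving ray and the minimum is attained at a vertex.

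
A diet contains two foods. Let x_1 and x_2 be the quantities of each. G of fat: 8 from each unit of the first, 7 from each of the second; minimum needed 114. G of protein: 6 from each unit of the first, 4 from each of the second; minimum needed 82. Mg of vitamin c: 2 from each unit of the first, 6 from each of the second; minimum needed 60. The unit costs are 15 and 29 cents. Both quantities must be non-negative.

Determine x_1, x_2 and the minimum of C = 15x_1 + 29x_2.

Corner points and C = 15x_1 + 29x_2:
  (0, 41/2) → C = 1189/2
  (30, 0) → C = 450
  (9, 7) → C = 338
The feasible region is unbounded (it extends along (0, 1), (1, 0)), but C strictly increases along every unbounded feasible direction, so there is no improving ray and the minimum is attained at a vertex.

x_1 = 9, x_2 = 7, minimum C = 338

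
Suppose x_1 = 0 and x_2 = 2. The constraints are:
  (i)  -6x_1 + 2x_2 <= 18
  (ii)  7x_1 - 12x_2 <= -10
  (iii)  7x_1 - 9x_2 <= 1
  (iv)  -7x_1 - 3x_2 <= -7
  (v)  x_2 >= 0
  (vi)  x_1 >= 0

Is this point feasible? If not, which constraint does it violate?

Constraint (iv): -7x_1 - 3x_2 = -6, which is not ≤ -7. All other constraints are satisfied.

not feasible — violates (iv)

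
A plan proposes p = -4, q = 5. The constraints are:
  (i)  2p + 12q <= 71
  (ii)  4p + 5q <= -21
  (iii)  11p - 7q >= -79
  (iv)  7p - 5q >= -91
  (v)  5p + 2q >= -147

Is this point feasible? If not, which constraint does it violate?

not feasible — violates (ii)

Constraint (ii): 4p + 5q = 9, which is not ≤ -21. All other constraints are satisfied.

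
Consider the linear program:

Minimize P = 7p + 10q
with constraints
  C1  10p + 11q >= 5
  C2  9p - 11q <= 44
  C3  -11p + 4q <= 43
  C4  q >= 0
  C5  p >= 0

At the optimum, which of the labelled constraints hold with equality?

Extreme points and P = 7p + 10q:
  (1/2, 0) → P = 7/2
  (0, 5/11) → P = 50/11
  (44/9, 0) → P = 308/9
  (0, 43/4) → P = 215/2
The feasible region is unbounded (it extends along (11, 9), (4, 11)), but P strictly increases along every unbounded feasible direction, so there is no improving ray and the minimum is attained at a vertex.

The minimum is at (1/2, 0). Substituting into each constraint, equality holds for C1 and C4; the remaining constraints have slack.

C1 and C4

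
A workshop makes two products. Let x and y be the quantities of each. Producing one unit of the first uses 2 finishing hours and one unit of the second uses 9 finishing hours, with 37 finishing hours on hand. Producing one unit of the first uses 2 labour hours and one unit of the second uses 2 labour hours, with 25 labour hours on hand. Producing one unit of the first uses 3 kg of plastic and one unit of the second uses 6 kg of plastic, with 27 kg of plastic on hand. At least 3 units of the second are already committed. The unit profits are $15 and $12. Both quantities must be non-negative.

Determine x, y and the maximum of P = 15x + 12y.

At the optimal vertex, 3x + 6y = 27 and y = 3.
Solving simultaneously gives x = 3, y = 3.

x = 3, y = 3, maximum P = 81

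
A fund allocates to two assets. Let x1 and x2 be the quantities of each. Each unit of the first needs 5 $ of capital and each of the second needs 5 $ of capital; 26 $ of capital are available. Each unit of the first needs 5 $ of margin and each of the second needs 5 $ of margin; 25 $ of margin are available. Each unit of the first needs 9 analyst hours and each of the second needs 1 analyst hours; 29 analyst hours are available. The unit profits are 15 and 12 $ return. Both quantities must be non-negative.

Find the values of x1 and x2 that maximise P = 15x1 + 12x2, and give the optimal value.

x1 = 3, x2 = 2, maximum P = 69

Feasible corners and P = 15x1 + 12x2:
  (0, 0) → P = 0
  (0, 5) → P = 60
  (29/9, 0) → P = 145/3
  (3, 2) → P = 69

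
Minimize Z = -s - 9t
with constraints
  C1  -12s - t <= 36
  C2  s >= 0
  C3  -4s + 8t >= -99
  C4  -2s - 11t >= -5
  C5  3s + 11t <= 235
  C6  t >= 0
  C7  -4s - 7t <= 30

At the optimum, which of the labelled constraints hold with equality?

Corner points and Z = -s - 9t:
  (0, 5/11) → Z = -45/11
  (0, 0) → Z = 0
  (5/2, 0) → Z = -5/2

The minimum is at (0, 5/11). Substituting into each constraint, equality holds for C2 and C4; the remaining constraints have slack.

C2 and C4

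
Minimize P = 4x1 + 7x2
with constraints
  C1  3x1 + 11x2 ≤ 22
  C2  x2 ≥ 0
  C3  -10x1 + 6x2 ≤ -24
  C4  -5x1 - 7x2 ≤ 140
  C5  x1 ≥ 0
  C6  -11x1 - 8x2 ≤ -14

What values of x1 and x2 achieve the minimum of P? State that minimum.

x1 = 12/5, x2 = 0, minimum P = 48/5

Vertices and P = 4x1 + 7x2:
  (22/3, 0) → P = 88/3
  (99/32, 37/32) → P = 655/32
  (12/5, 0) → P = 48/5

The optimum lies where x2 = 0 and -10x1 + 6x2 = -24.
Solving simultaneously gives x1 = 12/5, x2 = 0.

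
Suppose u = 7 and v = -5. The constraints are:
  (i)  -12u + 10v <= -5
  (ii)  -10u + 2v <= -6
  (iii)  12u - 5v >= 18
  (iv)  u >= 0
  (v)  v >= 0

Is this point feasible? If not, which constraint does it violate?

Constraint (v): v = -5, which is not ≥ 0. All other constraints are satisfied.

not feasible — violates (v)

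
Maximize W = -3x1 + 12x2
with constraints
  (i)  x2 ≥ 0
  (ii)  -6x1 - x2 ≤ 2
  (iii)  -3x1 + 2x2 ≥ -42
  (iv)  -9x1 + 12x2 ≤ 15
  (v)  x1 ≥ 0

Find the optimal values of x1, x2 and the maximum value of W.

Feasible corners and W = -3x1 + 12x2:
  (14, 0) → W = -42
  (0, 0) → W = 0
  (89/3, 47/2) → W = 193
  (0, 5/4) → W = 15

The optimum lies where -3x1 + 2x2 = -42 and -9x1 + 12x2 = 15.
Solving simultaneously gives x1 = 89/3, x2 = 47/2.

x1 = 89/3, x2 = 47/2, maximum W = 193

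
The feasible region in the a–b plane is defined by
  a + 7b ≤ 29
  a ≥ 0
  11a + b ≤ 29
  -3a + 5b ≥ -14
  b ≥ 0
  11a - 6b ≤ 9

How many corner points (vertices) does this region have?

Pairwise boundary intersections that survive every other constraint:
  (0, 29/7)
  (87/38, 145/38)
  (0, 0)
  (183/77, 20/7)
  (9/11, 0)

5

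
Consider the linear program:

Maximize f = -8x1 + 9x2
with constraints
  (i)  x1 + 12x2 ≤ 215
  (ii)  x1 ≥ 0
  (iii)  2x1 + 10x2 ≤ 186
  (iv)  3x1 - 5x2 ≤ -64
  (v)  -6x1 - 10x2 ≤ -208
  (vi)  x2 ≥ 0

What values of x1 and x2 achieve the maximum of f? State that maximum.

x1 = 173/31, x2 = 541/31, maximum f = 3485/31

Feasible corners and f = -8x1 + 9x2:
  (41/7, 122/7) → f = 110
  (173/31, 541/31) → f = 3485/31
  (29/4, 343/20) → f = 1927/20
  (20/3, 84/5) → f = 1468/15

At the optimal vertex, x1 + 12x2 = 215 and -6x1 - 10x2 = -208.
Solving simultaneously gives x1 = 173/31, x2 = 541/31.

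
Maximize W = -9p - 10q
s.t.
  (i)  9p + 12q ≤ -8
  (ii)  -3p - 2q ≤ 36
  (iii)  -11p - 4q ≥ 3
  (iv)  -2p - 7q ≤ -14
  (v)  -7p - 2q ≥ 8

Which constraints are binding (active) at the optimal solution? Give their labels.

Extreme points and W = -9p - 10q:
  (-208/9, 50/3) → W = 124/3
  (-224/39, 142/39) → W = 596/39
  (-280/17, 114/17) → W = 1380/17

The maximum is at (-280/17, 114/17). Substituting into each constraint, equality holds for (ii) and (iv); the remaining constraints have slack.

(ii) and (iv)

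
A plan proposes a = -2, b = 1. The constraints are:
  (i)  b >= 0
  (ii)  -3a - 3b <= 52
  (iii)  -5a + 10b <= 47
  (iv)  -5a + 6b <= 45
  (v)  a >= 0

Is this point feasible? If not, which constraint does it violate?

Constraint (v): a = -2, which is not ≥ 0. All other constraints are satisfied.

not feasible — violates (v)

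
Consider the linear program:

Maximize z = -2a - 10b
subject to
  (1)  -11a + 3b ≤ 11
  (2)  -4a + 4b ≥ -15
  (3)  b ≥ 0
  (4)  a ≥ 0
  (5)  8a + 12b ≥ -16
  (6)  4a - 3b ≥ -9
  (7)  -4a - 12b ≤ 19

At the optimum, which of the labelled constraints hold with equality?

(3) and (4)

Vertices and z = -2a - 10b:
  (15/4, 0) → z = -15/2
  (0, 0) → z = 0
  (0, 3) → z = -30
The feasible region is unbounded (it extends along (1, 1), (3, 4)), but z strictly decreases along every unbounded feasible direction, so there is no improving ray and the maximum is attained at a vertex.

The maximum is at (0, 0). Substituting into each constraint, equality holds for (3) and (4); the remaining constraints have slack.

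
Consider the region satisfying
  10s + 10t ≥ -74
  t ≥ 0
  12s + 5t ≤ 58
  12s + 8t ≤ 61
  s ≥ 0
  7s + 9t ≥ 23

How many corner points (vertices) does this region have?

Intersecting each pair of boundary lines and keeping only the points that satisfy every inequality leaves:
  (29/6, 0)
  (23/7, 0)
  (53/12, 1)
  (0, 61/8)
  (0, 23/9)

5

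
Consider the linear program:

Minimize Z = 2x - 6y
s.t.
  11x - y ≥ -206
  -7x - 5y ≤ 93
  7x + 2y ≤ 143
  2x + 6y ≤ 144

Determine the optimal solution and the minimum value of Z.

Vertices and Z = 2x - 6y:
  (-1123/62, 419/62) → Z = -2380/31
  (-273/17, 499/17) → Z = -3540/17
  (901/21, -236/3) → Z = 11714/21
  (15, 19) → Z = -84

x = -273/17, y = 499/17, minimum Z = -3540/17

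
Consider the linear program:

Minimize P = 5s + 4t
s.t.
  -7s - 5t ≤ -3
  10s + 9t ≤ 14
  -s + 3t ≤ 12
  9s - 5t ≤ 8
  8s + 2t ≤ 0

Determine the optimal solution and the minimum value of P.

Extreme points and P = 5s + 4t:
  (-51/26, 87/26) → P = 93/26
  (-3/13, 12/13) → P = 33/13
  (-22/13, 134/39) → P = 206/39
  (-7/13, 28/13) → P = 77/13

The binding constraints are -7s - 5t = -3 and 8s + 2t = 0.
Solving simultaneously gives s = -3/13, t = 12/13.

s = -3/13, t = 12/13, minimum P = 33/13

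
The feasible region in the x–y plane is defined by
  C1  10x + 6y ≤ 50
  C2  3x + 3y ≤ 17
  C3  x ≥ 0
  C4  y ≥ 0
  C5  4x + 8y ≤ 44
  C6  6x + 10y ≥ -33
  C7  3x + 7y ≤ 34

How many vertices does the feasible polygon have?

5

Pairwise boundary intersections that survive every other constraint:
  (4, 5/3)
  (5, 0)
  (17/12, 17/4)
  (0, 0)
  (0, 34/7)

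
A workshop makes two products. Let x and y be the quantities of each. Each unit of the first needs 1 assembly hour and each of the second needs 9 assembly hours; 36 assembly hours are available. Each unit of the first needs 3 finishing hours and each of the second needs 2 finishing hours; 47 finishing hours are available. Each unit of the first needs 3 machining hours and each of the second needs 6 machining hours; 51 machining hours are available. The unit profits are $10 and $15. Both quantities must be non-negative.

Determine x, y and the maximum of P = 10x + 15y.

Extreme points and P = 10x + 15y:
  (0, 0) → P = 0
  (0, 4) → P = 60
  (47/3, 0) → P = 470/3
  (81/7, 19/7) → P = 1095/7
  (15, 1) → P = 165

x = 15, y = 1, maximum P = 165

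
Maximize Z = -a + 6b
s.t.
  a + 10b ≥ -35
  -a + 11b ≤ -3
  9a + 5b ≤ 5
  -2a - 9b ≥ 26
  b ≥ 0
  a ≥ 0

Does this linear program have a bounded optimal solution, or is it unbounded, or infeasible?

The boundaries a + 10b = -35 and 9a + 5b = 5 meet at (45/17, -64/17), but that point violates b ≥ 0. Every candidate vertex is excluded by some other constraint, so the feasible region is empty.

infeasible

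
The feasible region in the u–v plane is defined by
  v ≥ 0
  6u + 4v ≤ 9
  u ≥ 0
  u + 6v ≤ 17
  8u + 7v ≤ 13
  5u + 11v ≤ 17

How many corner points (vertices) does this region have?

Intersecting each pair of boundary lines and keeping only the points that satisfy every inequality leaves:
  (3/2, 0)
  (0, 0)
  (11/10, 3/5)
  (0, 17/11)
  (24/53, 71/53)

5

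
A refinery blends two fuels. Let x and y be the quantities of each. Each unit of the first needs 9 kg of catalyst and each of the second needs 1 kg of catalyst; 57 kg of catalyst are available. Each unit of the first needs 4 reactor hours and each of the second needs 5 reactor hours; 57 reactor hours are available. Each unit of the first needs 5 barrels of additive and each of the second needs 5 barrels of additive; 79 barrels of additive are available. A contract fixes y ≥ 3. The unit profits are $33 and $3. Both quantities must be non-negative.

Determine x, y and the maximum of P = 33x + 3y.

x = 6, y = 3, maximum P = 207

Vertices and P = 33x + 3y:
  (0, 57/5) → P = 171/5
  (0, 3) → P = 9
  (228/41, 285/41) → P = 8379/41
  (6, 3) → P = 207

At the optimal vertex, 9x + y = 57 and y = 3.
Solving simultaneously gives x = 6, y = 3.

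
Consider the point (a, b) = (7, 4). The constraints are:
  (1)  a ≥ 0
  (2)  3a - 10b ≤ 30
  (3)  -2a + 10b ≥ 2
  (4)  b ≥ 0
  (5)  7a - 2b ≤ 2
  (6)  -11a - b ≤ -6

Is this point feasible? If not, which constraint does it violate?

Constraint (5): 7a - 2b = 41, which is not ≤ 2. All other constraints are satisfied.

not feasible — violates (5)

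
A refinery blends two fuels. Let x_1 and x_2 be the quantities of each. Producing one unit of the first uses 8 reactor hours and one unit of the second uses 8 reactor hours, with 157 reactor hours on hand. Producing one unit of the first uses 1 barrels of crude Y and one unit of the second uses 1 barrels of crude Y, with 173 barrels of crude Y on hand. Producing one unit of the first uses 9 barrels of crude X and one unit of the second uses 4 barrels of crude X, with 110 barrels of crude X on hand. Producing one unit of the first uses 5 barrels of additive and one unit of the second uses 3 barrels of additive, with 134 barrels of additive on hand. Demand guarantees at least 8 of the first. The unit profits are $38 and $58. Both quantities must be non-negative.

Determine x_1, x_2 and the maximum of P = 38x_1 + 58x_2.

Vertices and P = 38x_1 + 58x_2:
  (110/9, 0) → P = 4180/9
  (8, 0) → P = 304
  (8, 19/2) → P = 855

At the optimal vertex, 9x_1 + 4x_2 = 110 and x_1 = 8.
Solving simultaneously gives x_1 = 8, x_2 = 19/2.

x_1 = 8, x_2 = 19/2, maximum P = 855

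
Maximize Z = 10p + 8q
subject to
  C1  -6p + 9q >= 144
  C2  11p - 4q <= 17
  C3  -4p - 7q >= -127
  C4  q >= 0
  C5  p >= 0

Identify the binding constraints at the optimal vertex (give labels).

Corner points and Z = 10p + 8q:
  (45/26, 223/13) → Z = 2009/13
  (0, 16) → Z = 128
  (0, 127/7) → Z = 1016/7

The maximum is at (45/26, 223/13). Substituting into each constraint, equality holds for C1 and C3; the remaining constraints have slack.

C1 and C3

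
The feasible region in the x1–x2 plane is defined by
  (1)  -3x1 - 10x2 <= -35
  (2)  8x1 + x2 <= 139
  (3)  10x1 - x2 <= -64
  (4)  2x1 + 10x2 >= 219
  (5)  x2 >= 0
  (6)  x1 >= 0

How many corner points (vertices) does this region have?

3

Pairwise boundary intersections that survive every other constraint:
  (25/6, 317/3)
  (0, 139)
  (0, 64)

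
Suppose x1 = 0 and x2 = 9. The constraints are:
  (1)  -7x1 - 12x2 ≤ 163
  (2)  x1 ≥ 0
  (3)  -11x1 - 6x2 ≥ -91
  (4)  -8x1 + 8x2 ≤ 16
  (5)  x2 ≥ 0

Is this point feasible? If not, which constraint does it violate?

Constraint (4): -8x1 + 8x2 = 72, which is not ≤ 16. All other constraints are satisfied.

not feasible — violates (4)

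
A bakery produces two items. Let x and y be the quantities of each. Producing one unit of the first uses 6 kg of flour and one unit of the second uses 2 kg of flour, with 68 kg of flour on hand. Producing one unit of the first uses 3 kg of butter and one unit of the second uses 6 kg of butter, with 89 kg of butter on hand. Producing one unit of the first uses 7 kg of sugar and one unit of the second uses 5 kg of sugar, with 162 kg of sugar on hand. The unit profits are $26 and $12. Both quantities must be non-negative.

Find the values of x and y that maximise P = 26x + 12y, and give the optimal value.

Vertices and P = 26x + 12y:
  (0, 0) → P = 0
  (0, 89/6) → P = 178
  (34/3, 0) → P = 884/3
  (23/3, 11) → P = 994/3

x = 23/3, y = 11, maximum P = 994/3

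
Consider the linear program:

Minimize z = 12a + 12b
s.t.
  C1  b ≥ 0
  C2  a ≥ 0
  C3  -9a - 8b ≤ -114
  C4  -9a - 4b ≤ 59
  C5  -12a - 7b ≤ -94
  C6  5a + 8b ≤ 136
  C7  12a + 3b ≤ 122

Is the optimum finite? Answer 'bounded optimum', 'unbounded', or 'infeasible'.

bounded optimum

Feasible corners and z = 12a + 12b:
  (0, 57/4) → z = 171
  (0, 17) → z = 204
  (634/69, 90/23) → z = 3616/23
  (568/81, 1022/81) → z = 2120/9
The feasible region has finitely many vertices and no improving ray; the minimum is 3616/23 at (634/69, 90/23).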